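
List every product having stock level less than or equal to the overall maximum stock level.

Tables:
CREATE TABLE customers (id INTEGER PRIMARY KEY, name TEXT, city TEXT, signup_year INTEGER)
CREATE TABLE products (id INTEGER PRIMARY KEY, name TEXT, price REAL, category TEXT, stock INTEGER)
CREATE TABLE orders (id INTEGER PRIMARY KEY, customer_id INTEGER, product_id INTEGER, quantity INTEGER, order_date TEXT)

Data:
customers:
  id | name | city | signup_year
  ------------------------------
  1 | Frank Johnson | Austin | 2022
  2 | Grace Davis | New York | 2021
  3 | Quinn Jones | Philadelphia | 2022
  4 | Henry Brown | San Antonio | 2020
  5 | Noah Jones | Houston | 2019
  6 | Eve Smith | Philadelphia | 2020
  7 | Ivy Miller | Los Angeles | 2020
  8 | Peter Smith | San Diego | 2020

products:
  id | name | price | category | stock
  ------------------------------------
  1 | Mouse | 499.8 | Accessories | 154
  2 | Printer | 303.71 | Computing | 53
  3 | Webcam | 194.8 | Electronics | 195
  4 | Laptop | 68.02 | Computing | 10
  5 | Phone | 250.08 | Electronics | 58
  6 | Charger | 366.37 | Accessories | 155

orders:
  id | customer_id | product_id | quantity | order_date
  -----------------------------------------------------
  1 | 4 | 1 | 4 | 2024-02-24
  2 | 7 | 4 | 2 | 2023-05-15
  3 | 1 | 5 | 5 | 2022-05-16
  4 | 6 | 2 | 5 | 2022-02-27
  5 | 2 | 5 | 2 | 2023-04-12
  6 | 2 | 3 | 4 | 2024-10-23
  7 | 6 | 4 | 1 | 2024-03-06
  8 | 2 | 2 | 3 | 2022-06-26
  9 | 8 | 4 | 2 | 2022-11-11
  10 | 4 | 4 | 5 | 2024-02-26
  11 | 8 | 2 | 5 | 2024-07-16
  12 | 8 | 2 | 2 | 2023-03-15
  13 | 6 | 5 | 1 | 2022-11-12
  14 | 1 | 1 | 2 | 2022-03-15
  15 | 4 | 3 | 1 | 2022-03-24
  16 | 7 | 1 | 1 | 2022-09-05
SELECT name, stock FROM products WHERE stock <= (SELECT MAX(stock) FROM products)

Execution result:
name | stock
Mouse | 154
Printer | 53
Webcam | 195
Laptop | 10
Phone | 58
Charger | 155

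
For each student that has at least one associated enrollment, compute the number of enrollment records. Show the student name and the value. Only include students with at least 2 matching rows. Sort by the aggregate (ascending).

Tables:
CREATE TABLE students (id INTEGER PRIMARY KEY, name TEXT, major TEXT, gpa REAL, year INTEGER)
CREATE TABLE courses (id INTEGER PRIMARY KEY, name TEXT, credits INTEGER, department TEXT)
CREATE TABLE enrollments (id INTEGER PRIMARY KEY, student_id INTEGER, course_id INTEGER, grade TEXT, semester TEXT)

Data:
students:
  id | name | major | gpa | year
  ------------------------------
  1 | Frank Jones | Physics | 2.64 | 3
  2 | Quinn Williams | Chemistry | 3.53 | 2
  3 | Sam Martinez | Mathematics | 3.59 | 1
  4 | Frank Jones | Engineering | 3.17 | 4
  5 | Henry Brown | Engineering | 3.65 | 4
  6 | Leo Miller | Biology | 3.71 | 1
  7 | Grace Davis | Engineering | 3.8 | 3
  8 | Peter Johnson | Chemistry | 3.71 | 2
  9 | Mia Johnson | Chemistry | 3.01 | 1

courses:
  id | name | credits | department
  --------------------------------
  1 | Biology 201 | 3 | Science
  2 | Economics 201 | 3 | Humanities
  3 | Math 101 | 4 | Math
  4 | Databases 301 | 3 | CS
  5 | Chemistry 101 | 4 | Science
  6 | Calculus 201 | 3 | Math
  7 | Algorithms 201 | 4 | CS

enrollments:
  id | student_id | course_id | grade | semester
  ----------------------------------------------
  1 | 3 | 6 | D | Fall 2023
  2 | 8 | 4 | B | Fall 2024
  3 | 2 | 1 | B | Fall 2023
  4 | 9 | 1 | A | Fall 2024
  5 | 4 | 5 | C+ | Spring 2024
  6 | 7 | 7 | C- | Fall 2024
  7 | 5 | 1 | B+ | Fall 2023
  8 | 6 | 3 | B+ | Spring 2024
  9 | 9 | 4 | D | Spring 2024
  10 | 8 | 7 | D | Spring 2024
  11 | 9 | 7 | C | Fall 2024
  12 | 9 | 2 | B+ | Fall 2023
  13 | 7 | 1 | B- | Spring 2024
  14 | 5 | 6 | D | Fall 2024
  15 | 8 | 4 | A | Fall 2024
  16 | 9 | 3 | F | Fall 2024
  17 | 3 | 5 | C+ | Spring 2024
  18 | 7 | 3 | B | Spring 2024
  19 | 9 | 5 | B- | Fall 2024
SELECT p.name, COUNT(*) AS n FROM enrollments c JOIN students p ON c.student_id = p.id GROUP BY p.id, p.name HAVING COUNT(*) >= 2 ORDER BY n ASC

Execution result:
name | n
Sam Martinez | 2
Henry Brown | 2
Grace Davis | 3
Peter Johnson | 3
Mia Johnson | 6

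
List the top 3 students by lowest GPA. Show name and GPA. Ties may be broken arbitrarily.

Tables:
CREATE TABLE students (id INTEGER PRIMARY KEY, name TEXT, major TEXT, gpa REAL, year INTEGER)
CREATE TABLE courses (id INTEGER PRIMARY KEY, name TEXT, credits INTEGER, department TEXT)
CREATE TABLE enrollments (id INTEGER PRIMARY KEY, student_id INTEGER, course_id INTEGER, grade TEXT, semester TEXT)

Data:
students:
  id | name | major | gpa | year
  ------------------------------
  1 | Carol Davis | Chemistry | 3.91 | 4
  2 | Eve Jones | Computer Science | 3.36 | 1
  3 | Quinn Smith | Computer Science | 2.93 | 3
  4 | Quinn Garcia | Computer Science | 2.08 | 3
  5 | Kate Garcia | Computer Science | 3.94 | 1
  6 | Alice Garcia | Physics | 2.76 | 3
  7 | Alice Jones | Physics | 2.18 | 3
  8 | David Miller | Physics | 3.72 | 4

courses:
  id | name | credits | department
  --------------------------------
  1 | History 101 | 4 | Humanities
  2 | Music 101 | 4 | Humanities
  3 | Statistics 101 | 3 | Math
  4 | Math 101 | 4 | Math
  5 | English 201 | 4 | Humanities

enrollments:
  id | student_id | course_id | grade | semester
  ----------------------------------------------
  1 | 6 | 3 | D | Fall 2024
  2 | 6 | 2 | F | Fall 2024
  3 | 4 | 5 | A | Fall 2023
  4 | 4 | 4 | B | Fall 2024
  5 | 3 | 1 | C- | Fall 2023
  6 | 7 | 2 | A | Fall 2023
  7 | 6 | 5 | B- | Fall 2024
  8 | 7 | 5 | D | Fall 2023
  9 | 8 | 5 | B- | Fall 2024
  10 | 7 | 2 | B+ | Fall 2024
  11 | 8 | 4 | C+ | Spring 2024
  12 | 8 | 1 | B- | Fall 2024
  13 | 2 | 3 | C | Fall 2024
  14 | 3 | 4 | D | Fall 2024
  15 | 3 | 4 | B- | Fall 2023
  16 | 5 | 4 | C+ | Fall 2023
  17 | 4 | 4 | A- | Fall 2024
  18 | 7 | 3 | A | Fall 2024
SELECT name, gpa FROM students ORDER BY gpa ASC LIMIT 3

Execution result:
name | gpa
Quinn Garcia | 2.08
Alice Jones | 2.18
Alice Garcia | 2.76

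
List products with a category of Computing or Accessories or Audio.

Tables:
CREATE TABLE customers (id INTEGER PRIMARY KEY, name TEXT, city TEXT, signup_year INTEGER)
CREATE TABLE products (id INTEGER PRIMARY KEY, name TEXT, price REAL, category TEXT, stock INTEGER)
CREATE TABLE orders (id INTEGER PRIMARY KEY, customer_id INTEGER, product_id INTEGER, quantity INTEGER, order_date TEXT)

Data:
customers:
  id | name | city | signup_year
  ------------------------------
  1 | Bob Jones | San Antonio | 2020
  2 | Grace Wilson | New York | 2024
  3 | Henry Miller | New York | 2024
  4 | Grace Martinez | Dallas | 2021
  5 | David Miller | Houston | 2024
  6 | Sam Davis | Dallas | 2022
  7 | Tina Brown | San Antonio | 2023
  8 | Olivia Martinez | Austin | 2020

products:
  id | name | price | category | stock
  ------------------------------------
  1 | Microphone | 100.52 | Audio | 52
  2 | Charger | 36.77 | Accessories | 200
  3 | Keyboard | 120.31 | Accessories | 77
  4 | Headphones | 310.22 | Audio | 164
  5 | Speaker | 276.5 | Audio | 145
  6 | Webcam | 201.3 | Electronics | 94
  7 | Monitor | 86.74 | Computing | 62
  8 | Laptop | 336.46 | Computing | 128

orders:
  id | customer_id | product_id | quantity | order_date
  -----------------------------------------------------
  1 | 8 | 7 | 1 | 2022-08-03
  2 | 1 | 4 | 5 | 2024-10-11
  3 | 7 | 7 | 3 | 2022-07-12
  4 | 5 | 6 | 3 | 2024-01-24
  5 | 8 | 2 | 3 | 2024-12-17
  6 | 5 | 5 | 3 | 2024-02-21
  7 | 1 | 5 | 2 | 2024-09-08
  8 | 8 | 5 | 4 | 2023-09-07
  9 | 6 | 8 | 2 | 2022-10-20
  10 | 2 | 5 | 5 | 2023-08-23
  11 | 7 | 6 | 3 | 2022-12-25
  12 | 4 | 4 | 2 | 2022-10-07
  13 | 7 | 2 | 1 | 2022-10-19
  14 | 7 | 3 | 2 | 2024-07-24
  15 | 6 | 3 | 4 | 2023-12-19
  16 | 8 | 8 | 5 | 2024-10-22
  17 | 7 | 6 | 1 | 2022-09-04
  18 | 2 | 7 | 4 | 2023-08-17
SELECT name, category FROM products WHERE category IN ('Computing', 'Accessories', 'Audio')

Execution result:
name | category
Microphone | Audio
Charger | Accessories
Keyboard | Accessories
Headphones | Audio
Speaker | Audio
Monitor | Computing
Laptop | Computing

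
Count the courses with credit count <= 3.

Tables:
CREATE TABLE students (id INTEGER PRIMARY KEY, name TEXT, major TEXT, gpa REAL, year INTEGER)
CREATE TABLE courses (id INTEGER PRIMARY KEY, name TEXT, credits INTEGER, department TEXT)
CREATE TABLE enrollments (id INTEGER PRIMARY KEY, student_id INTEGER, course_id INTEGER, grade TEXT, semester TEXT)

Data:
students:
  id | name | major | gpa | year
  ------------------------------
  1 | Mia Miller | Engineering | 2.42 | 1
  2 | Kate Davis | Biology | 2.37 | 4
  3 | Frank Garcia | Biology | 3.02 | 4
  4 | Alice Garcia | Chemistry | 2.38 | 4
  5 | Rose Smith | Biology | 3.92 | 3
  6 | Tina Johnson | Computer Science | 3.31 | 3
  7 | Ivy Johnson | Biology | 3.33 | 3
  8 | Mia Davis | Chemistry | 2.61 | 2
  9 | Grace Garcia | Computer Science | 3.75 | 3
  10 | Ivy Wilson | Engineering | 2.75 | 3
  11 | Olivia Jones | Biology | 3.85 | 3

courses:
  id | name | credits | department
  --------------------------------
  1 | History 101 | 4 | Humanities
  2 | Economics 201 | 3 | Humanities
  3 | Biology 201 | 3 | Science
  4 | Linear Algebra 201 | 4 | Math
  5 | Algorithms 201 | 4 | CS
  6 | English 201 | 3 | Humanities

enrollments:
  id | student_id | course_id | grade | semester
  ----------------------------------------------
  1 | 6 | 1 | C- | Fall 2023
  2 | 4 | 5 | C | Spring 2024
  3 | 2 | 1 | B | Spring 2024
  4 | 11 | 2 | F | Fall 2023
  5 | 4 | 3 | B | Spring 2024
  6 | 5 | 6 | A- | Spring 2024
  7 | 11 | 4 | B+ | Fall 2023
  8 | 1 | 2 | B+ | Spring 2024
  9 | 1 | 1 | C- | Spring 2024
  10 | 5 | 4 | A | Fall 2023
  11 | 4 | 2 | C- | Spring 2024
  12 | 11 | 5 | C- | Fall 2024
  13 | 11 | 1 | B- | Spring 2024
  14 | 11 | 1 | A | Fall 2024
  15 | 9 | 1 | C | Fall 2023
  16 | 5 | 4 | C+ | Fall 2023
SELECT COUNT(*) FROM courses WHERE credits <= 3

Execution result:
3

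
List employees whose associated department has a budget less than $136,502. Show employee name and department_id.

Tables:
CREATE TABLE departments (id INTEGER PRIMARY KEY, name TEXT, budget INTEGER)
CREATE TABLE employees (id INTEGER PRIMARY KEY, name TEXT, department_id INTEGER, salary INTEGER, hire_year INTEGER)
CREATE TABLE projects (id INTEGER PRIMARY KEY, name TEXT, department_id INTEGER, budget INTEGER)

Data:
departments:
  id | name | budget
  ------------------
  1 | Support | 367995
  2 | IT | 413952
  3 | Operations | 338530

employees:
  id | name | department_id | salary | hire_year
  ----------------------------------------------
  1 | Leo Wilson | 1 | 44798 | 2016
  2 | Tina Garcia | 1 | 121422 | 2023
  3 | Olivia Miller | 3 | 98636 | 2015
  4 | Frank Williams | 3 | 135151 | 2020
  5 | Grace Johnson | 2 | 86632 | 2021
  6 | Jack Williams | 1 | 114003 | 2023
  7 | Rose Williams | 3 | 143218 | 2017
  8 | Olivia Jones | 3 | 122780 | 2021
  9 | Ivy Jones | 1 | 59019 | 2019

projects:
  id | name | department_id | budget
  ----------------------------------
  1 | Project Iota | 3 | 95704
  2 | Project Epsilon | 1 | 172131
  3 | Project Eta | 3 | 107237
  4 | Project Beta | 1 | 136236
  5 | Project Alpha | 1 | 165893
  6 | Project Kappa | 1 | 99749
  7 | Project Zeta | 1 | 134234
SELECT name, department_id FROM employees WHERE department_id IN (SELECT id FROM departments WHERE budget < 136502)

Execution result:
(no rows)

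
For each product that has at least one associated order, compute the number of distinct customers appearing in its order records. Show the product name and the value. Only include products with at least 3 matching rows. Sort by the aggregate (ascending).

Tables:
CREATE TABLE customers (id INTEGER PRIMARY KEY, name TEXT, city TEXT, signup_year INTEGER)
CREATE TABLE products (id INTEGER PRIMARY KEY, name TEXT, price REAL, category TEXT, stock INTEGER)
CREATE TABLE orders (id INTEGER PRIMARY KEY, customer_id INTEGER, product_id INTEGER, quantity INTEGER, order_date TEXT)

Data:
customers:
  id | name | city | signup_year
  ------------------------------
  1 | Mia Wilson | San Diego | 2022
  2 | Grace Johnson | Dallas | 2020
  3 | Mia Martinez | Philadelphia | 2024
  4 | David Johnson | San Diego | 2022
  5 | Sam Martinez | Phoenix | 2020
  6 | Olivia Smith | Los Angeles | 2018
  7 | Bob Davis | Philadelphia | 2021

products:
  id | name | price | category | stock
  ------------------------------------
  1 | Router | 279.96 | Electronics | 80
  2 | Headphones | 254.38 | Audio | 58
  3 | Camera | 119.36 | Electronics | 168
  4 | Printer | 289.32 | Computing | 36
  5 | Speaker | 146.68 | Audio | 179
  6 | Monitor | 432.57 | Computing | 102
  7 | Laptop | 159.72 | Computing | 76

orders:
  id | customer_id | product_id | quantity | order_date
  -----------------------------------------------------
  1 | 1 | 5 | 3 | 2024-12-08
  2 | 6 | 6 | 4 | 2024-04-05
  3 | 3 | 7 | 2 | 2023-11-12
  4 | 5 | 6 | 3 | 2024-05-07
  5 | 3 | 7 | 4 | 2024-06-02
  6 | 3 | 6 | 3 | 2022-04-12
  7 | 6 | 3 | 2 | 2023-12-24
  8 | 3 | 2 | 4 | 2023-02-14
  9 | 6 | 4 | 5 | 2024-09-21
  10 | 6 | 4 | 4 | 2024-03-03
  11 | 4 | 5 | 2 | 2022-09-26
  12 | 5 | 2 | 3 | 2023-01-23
SELECT p.name, COUNT(DISTINCT c.customer_id) AS distinct_customer_count FROM orders c JOIN products p ON c.product_id = p.id GROUP BY p.id, p.name HAVING COUNT(*) >= 3 ORDER BY distinct_customer_count ASC

Execution result:
name | distinct_customer_count
Monitor | 3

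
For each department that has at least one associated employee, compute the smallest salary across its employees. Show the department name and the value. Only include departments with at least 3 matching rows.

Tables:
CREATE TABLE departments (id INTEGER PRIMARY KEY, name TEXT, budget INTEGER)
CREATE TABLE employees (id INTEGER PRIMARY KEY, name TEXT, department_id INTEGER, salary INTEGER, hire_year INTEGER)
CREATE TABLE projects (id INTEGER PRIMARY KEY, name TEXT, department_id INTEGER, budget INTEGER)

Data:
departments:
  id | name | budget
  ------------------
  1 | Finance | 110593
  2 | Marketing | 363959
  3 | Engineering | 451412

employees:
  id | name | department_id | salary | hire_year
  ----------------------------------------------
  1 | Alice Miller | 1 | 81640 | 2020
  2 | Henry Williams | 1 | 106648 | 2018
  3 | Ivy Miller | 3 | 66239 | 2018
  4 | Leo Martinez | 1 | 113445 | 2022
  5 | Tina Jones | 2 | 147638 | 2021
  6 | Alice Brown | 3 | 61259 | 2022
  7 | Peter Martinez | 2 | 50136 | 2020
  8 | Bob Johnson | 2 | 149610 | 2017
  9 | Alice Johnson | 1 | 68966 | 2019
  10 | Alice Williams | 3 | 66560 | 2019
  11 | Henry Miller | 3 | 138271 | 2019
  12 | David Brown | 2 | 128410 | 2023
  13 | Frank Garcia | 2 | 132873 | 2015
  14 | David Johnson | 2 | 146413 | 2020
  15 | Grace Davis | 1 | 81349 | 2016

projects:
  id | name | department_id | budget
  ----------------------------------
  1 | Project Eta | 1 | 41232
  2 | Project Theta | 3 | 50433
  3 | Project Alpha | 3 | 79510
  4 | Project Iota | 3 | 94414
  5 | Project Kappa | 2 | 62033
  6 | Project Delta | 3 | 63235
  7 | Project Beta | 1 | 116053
SELECT p.name, MIN(c.salary) AS min_salary FROM employees c JOIN departments p ON c.department_id = p.id GROUP BY p.id, p.name HAVING COUNT(*) >= 3

Execution result:
name | min_salary
Finance | 68966
Marketing | 50136
Engineering | 61259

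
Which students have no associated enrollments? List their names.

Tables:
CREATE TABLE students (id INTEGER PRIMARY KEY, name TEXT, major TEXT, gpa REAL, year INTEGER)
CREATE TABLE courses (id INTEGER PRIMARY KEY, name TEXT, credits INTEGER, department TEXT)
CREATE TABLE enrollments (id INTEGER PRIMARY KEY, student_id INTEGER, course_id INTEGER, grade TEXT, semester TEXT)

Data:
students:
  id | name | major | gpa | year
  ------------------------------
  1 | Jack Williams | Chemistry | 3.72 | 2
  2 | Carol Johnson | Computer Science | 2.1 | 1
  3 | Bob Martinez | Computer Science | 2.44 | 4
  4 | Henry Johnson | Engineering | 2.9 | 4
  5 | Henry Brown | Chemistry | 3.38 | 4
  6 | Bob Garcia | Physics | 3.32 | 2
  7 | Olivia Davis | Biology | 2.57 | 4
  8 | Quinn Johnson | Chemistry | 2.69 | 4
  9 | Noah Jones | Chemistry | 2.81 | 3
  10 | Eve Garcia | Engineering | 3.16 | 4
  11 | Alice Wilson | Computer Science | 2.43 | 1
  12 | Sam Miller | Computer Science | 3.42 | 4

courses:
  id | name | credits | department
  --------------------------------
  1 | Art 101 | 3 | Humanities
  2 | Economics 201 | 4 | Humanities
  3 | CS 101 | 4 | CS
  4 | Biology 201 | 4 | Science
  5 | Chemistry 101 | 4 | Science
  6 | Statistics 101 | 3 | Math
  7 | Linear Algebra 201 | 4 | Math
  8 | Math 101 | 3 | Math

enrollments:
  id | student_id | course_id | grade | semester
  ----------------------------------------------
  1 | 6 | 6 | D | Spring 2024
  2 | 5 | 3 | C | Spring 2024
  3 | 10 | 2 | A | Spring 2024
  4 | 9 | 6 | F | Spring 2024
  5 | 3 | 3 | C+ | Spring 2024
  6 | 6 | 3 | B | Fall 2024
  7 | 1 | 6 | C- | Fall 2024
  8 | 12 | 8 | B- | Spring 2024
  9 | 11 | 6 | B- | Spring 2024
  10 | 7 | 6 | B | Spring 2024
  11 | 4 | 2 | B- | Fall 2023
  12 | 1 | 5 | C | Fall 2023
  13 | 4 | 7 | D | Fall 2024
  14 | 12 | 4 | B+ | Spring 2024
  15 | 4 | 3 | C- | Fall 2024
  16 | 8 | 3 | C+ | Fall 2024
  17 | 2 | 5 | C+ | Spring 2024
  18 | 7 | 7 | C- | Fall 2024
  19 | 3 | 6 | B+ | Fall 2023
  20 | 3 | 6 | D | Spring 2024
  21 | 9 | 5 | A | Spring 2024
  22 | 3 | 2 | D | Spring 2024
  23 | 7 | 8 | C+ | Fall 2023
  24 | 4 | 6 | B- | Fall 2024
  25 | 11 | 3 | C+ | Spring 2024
SELECT p.name FROM students p LEFT JOIN enrollments c ON c.student_id = p.id WHERE c.id IS NULL

Execution result:
(no rows)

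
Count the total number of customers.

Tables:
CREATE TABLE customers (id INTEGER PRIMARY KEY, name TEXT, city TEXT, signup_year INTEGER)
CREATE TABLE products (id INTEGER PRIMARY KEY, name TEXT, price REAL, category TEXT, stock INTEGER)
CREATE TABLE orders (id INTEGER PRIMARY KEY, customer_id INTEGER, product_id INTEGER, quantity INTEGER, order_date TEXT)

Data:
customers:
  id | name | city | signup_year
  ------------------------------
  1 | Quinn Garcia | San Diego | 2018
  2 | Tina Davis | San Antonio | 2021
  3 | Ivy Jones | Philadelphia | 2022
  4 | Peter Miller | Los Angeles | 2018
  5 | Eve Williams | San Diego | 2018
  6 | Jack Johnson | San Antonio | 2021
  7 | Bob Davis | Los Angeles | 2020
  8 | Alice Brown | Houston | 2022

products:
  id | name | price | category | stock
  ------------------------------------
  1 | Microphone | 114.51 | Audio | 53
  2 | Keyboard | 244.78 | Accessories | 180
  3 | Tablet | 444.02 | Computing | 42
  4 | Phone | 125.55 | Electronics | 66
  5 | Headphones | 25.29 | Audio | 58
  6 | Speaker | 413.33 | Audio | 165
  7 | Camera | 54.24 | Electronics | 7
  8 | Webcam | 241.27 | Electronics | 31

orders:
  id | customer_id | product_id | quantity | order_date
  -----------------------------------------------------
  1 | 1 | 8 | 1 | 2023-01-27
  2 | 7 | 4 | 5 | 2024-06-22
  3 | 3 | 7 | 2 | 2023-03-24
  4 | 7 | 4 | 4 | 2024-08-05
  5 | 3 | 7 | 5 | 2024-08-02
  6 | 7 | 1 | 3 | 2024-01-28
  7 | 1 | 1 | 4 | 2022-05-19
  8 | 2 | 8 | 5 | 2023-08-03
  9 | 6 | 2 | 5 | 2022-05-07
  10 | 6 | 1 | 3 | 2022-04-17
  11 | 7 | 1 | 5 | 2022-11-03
SELECT COUNT(*) FROM customers

Execution result:
8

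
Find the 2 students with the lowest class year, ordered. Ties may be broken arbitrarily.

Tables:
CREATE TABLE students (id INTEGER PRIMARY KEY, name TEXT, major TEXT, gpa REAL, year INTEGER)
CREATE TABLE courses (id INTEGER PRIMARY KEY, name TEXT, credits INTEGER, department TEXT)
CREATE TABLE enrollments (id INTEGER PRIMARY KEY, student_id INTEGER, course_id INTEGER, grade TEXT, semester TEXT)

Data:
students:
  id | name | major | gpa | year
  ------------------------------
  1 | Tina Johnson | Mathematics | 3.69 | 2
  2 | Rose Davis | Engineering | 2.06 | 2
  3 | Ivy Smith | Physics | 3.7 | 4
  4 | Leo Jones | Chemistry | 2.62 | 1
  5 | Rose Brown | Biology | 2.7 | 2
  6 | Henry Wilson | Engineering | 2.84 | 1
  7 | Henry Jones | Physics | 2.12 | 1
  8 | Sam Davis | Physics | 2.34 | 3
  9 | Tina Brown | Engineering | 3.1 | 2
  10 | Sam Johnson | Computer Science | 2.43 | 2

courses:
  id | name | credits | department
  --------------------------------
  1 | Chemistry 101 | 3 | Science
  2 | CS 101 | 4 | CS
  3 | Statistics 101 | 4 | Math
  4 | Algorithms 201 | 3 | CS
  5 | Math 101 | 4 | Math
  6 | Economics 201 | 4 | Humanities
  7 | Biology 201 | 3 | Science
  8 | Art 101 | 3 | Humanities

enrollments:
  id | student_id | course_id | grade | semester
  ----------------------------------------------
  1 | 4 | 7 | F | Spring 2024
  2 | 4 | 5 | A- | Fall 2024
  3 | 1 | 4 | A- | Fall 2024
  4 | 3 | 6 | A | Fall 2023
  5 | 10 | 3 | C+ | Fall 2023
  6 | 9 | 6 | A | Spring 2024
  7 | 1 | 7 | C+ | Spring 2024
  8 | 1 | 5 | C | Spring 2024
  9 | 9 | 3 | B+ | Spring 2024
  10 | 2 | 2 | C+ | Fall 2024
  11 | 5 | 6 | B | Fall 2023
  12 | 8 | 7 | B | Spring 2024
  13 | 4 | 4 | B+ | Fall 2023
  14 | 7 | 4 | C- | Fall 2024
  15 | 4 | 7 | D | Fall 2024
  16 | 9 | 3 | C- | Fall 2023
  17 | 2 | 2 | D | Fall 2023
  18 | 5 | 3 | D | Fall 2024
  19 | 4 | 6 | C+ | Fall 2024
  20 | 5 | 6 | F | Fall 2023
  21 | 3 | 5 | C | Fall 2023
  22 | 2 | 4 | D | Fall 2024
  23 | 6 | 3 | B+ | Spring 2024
SELECT name, year FROM students ORDER BY year ASC LIMIT 2

Execution result:
name | year
Leo Jones | 1
Henry Wilson | 1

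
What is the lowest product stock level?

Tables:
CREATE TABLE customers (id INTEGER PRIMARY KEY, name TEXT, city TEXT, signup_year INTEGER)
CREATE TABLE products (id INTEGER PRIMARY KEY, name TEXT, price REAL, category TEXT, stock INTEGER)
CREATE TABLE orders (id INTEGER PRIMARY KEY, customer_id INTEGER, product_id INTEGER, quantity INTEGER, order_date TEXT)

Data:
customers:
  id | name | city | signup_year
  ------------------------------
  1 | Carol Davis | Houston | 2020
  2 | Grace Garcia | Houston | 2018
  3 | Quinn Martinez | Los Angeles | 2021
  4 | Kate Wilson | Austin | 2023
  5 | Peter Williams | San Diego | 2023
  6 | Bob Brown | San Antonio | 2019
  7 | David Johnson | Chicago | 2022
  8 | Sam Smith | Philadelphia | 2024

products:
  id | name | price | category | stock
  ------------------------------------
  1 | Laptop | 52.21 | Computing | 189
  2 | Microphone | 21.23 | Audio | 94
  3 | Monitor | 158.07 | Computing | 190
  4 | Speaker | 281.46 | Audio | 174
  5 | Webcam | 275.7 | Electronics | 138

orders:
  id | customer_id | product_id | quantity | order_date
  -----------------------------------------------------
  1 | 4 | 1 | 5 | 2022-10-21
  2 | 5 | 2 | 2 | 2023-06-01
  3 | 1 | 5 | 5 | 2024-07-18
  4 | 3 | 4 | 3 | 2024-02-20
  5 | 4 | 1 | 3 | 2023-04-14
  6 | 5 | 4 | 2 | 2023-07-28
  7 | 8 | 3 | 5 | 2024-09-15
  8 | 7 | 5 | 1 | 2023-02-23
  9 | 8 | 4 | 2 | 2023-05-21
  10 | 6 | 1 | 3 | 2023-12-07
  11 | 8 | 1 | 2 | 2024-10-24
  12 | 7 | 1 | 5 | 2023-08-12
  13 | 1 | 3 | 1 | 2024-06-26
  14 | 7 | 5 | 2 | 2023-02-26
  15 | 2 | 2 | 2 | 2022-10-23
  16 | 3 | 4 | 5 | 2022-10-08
SELECT MIN(stock) FROM products

Execution result:
94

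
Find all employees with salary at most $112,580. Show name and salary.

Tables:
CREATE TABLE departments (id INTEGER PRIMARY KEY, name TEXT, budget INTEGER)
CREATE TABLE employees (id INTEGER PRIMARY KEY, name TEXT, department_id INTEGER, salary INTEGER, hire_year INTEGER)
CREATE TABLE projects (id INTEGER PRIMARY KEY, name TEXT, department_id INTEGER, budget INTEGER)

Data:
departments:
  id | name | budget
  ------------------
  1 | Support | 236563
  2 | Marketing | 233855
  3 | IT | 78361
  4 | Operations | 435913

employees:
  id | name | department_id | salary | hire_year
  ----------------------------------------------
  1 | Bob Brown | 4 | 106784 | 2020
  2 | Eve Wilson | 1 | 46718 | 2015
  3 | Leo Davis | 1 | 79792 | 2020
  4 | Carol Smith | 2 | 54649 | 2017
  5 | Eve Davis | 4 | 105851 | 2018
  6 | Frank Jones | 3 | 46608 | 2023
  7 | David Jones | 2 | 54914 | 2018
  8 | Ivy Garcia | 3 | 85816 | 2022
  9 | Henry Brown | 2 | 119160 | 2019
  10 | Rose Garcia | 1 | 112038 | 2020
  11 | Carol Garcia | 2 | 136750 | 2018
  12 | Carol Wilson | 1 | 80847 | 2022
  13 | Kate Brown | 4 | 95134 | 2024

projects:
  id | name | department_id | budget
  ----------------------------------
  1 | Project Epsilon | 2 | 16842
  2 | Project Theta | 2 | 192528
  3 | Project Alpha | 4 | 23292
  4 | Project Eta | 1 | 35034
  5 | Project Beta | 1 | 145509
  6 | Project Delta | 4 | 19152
SELECT name, salary FROM employees WHERE salary <= 112580

Execution result:
name | salary
Bob Brown | 106784
Eve Wilson | 46718
Leo Davis | 79792
Carol Smith | 54649
Eve Davis | 105851
Frank Jones | 46608
David Jones | 54914
Ivy Garcia | 85816
Rose Garcia | 112038
Carol Wilson | 80847
Kate Brown | 95134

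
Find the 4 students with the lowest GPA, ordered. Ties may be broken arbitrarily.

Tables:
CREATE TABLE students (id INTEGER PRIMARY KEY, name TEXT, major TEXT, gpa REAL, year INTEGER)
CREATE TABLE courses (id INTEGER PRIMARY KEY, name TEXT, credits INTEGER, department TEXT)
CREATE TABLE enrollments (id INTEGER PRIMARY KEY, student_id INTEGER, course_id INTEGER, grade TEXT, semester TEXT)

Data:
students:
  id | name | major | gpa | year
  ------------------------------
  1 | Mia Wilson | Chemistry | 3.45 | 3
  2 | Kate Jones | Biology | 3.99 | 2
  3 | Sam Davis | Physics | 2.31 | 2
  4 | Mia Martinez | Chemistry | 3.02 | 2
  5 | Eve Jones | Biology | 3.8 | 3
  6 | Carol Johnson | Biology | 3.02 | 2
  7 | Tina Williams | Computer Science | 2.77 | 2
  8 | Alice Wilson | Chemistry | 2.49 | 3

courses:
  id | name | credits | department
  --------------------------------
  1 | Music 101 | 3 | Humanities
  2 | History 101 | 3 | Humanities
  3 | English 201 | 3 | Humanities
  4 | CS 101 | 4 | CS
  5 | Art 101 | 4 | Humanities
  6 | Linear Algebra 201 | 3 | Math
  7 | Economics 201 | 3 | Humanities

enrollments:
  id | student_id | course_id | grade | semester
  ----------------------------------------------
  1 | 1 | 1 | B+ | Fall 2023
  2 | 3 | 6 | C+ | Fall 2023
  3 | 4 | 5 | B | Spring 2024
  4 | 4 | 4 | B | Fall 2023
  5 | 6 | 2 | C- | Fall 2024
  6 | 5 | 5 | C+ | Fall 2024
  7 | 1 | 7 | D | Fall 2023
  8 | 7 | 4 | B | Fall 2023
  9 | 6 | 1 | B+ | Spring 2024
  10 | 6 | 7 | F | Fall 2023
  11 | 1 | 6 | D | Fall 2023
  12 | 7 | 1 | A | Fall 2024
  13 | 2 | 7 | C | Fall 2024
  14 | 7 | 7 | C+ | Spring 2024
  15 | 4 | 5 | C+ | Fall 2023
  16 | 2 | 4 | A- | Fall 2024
SELECT name, gpa FROM students ORDER BY gpa ASC LIMIT 4

Execution result:
name | gpa
Sam Davis | 2.31
Alice Wilson | 2.49
Tina Williams | 2.77
Mia Martinez | 3.02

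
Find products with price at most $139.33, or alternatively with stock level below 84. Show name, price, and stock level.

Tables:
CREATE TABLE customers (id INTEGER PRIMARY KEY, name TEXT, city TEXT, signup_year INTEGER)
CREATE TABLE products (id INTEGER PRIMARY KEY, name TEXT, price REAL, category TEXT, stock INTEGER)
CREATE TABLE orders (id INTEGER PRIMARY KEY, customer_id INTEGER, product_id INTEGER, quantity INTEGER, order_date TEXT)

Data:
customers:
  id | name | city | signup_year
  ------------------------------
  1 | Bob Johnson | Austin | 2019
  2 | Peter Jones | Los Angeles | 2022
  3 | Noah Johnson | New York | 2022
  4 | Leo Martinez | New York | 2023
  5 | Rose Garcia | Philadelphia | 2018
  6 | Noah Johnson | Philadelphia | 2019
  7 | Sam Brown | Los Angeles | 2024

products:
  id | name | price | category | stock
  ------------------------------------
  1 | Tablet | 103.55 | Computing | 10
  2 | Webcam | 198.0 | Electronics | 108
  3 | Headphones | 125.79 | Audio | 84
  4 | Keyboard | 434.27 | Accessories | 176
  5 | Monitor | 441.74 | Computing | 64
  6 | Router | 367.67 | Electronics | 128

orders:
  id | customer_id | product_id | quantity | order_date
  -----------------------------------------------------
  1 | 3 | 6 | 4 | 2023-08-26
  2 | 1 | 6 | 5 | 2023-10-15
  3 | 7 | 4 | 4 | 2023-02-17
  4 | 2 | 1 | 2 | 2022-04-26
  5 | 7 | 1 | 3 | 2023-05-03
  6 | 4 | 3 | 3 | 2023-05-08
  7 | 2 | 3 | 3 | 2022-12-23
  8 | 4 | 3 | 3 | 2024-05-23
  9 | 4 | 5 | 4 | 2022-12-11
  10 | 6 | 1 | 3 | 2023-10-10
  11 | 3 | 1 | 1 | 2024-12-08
SELECT name, price, stock FROM products WHERE price <= 139.33 OR stock < 84

Execution result:
name | price | stock
Tablet | 103.55 | 10
Headphones | 125.79 | 84
Monitor | 441.74 | 64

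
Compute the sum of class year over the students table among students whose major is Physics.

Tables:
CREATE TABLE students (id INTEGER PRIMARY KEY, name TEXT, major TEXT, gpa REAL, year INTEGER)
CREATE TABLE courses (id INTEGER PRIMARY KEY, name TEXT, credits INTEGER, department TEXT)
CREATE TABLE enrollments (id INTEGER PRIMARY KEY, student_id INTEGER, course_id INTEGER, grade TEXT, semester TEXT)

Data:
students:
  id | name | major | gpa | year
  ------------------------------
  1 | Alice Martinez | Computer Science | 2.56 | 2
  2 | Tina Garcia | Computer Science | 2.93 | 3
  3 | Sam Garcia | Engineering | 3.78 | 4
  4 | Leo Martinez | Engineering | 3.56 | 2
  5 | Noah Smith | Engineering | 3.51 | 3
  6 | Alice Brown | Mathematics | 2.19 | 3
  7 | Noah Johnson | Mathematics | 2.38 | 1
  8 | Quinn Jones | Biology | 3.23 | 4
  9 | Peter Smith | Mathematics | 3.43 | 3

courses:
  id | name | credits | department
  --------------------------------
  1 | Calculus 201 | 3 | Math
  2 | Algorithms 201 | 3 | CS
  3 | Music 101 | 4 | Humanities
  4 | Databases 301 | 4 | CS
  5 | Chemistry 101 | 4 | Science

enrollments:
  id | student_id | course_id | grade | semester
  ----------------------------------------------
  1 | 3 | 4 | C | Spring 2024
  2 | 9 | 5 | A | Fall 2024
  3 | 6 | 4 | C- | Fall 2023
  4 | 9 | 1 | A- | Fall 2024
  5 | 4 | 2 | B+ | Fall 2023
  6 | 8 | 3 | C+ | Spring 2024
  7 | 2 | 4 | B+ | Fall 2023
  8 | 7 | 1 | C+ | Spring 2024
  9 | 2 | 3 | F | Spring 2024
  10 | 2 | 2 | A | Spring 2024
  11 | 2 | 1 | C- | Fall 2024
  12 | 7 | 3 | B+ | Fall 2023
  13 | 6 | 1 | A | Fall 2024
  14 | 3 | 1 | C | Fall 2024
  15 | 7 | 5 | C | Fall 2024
SELECT SUM(year) FROM students WHERE major = 'Physics'

Execution result:
NULL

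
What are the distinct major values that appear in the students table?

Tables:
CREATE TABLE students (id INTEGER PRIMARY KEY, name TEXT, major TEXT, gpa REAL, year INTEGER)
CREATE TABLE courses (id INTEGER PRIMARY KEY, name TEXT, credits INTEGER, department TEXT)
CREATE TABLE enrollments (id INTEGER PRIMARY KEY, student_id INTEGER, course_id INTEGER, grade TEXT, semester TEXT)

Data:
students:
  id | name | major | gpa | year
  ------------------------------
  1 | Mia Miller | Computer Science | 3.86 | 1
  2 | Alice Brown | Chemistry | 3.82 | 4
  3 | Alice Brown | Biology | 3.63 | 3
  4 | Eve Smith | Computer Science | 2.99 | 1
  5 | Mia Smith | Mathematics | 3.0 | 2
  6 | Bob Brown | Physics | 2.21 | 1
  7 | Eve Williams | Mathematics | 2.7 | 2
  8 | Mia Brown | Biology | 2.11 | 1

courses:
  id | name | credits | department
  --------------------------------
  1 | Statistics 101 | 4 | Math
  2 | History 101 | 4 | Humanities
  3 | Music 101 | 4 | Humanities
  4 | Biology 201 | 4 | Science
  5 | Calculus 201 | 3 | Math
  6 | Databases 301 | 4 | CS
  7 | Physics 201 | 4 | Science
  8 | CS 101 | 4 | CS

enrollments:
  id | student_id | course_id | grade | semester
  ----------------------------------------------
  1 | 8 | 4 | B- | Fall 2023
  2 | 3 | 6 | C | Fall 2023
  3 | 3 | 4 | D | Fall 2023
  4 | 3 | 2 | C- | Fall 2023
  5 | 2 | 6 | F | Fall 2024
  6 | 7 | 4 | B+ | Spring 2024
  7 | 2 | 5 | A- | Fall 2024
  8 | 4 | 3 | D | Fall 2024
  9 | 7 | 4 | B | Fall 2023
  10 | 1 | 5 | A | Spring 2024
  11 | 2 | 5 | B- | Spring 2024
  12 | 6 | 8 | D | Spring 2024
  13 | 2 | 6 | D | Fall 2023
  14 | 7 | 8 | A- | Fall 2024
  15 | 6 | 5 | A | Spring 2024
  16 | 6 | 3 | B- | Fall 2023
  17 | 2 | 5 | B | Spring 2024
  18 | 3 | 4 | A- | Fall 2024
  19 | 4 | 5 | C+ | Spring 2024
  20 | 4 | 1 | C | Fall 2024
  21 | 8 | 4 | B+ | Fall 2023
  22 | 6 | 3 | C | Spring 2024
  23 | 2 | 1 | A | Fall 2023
SELECT DISTINCT major FROM students

Execution result:
major
Computer Science
Chemistry
Biology
Mathematics
Physics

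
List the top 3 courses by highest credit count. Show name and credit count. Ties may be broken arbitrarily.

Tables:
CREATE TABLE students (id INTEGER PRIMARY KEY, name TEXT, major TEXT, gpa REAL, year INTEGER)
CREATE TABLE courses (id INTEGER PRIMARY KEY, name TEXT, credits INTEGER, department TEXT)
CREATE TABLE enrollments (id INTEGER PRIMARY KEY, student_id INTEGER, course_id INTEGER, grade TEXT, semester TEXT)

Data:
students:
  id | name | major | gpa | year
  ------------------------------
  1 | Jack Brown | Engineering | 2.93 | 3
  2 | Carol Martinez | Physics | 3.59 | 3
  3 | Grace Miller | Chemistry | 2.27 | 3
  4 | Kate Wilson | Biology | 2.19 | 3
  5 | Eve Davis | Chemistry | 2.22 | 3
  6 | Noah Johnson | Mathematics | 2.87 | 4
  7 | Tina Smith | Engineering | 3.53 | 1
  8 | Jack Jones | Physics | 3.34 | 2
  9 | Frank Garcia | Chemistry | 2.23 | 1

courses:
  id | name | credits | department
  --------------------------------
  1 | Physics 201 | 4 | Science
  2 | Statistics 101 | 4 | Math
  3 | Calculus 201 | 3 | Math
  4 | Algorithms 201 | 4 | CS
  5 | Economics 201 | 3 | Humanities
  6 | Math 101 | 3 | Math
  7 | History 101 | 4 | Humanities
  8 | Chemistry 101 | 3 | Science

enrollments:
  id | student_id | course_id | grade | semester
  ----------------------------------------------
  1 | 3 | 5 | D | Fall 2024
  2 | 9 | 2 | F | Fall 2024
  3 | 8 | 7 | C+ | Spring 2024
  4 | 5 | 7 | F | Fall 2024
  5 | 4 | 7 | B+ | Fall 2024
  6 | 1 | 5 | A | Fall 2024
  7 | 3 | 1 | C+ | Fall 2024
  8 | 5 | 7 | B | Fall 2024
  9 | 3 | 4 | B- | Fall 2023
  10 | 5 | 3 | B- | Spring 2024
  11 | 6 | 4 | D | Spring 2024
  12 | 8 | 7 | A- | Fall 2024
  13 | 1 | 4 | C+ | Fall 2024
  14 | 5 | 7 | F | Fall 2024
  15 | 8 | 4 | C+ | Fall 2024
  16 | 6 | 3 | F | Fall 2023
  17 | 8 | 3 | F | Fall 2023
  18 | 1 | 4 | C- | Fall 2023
SELECT name, credits FROM courses ORDER BY credits DESC LIMIT 3

Execution result:
name | credits
Physics 201 | 4
Statistics 101 | 4
Algorithms 201 | 4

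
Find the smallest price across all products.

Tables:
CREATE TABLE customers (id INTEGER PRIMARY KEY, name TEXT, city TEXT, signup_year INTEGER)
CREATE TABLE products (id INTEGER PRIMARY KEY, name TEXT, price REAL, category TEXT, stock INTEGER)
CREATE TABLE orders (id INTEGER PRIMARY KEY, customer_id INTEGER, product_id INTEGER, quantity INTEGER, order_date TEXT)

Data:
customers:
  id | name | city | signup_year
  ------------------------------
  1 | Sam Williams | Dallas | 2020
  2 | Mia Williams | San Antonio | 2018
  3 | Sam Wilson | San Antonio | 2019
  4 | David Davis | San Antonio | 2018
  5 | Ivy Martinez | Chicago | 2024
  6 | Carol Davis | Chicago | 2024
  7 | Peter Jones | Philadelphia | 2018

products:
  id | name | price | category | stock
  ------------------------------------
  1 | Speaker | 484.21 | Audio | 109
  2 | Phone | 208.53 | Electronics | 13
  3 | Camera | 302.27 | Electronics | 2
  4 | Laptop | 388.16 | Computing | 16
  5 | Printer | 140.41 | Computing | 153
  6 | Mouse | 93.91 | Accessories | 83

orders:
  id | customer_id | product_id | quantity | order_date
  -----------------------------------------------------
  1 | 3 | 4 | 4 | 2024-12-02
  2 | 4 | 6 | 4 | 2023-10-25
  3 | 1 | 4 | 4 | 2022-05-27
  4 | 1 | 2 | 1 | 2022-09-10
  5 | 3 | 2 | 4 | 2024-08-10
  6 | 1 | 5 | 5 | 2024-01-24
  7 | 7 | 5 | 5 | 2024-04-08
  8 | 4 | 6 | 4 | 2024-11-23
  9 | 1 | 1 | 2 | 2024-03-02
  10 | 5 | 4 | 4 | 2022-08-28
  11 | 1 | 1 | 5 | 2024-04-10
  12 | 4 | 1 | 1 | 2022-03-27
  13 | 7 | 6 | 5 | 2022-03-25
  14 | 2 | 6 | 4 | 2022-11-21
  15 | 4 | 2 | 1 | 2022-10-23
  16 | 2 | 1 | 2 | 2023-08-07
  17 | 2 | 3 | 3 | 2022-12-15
SELECT MIN(price) FROM products

Execution result:
93.91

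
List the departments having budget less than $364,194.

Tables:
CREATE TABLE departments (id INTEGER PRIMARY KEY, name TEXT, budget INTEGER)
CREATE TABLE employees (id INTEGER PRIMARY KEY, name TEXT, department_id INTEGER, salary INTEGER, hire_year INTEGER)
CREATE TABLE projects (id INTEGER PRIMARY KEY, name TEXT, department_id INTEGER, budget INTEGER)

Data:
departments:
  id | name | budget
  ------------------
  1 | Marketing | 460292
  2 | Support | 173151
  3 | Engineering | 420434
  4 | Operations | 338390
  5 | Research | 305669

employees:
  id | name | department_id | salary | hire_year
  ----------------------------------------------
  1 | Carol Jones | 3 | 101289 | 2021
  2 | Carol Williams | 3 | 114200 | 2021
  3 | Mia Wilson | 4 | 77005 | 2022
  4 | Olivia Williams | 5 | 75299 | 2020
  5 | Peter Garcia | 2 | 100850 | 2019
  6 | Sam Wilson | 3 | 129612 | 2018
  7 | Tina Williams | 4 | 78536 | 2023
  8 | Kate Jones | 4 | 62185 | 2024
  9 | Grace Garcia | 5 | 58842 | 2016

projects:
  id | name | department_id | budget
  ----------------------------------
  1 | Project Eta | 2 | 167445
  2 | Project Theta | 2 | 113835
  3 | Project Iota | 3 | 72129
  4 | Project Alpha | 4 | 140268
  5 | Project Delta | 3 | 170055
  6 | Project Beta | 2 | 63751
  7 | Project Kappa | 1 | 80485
SELECT name, budget FROM departments WHERE budget < 364194

Execution result:
name | budget
Support | 173151
Operations | 338390
Research | 305669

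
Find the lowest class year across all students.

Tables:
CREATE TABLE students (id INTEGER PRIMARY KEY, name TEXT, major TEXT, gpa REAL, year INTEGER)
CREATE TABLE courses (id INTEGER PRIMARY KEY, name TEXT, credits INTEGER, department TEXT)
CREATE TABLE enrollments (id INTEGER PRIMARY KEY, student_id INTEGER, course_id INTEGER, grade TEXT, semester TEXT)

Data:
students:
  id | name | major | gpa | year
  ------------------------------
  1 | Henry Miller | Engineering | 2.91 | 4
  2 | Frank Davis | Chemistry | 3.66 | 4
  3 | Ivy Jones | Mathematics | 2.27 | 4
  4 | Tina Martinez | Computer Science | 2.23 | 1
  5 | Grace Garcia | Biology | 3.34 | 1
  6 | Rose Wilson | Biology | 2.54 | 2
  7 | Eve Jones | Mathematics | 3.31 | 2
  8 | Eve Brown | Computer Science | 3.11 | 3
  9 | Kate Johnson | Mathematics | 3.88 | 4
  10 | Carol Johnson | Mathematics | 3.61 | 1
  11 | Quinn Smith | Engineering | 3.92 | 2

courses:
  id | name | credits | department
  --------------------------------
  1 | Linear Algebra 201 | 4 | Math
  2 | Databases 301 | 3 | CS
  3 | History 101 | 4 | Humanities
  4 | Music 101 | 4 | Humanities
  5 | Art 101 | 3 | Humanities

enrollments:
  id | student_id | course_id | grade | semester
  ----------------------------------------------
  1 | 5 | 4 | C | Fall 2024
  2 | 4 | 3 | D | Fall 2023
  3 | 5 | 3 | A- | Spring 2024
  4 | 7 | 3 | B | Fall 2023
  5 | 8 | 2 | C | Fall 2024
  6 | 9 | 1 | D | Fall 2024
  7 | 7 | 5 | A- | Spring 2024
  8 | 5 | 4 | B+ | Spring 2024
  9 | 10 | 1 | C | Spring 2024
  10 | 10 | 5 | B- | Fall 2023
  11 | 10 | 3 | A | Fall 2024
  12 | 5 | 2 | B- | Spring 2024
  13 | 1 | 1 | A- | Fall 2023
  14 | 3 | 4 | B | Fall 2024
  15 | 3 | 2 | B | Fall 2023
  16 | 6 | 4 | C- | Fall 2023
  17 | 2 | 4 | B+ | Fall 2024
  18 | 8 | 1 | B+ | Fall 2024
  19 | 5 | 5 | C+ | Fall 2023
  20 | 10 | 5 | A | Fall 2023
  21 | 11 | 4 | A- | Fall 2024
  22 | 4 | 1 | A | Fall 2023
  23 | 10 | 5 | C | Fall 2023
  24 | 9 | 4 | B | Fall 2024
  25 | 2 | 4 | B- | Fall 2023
SELECT MIN(year) FROM students

Execution result:
1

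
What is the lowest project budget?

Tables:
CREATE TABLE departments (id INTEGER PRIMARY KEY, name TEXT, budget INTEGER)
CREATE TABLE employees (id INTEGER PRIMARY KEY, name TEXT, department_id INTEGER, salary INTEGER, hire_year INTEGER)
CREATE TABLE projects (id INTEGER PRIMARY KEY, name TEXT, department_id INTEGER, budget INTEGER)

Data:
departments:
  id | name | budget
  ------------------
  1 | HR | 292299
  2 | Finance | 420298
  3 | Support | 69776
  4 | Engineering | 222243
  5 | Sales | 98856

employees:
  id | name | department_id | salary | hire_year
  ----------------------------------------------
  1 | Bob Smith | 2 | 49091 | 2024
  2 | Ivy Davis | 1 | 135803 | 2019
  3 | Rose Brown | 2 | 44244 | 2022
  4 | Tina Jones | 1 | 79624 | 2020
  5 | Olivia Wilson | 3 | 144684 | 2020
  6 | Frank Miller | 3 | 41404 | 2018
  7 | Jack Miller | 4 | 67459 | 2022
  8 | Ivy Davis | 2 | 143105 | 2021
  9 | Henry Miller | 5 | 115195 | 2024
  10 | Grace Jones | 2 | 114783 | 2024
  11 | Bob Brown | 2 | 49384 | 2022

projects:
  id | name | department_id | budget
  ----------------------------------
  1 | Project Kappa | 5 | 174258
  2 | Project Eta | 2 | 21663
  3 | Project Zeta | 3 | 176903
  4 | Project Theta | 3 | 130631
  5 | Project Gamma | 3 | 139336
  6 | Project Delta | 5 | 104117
SELECT MIN(budget) FROM projects

Execution result:
21663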